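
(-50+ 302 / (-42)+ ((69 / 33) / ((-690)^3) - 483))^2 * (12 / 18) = 352950798656514728736049 / 1814310365521500000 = 194537.17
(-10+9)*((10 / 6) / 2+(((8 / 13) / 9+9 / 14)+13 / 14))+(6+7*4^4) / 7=416681 / 1638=254.38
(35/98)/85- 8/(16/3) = -1.50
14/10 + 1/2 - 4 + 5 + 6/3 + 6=109/10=10.90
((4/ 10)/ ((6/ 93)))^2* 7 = 6727/ 25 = 269.08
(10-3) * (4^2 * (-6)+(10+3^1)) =-581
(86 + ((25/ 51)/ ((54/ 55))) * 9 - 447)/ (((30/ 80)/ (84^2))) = -342109376/ 51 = -6708026.98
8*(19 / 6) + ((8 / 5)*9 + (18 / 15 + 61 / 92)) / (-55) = 1900357 / 75900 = 25.04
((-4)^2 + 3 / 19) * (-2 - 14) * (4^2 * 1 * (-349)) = 27428608 / 19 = 1443610.95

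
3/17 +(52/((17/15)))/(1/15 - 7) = -219/34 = -6.44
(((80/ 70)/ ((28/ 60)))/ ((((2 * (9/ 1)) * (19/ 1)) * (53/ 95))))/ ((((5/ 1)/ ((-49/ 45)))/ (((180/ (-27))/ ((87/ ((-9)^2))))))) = 80/ 4611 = 0.02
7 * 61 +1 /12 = 5125 /12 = 427.08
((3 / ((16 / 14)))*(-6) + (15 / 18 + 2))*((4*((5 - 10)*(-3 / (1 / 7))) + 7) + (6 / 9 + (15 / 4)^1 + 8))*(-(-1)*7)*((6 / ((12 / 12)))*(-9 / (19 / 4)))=17163615 / 38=451674.08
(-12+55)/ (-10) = -43/ 10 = -4.30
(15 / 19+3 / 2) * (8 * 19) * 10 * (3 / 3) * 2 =6960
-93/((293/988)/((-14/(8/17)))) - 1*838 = 2488015/293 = 8491.52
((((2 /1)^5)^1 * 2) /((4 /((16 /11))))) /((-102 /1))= -128 /561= -0.23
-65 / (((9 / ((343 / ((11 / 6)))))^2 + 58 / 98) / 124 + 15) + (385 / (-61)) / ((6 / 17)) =-1423792783217 / 64093053678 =-22.21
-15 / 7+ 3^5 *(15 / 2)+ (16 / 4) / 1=25541 / 14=1824.36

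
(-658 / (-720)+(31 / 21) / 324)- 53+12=-2727149 / 68040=-40.08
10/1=10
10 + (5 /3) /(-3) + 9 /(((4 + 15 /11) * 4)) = 20951 /2124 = 9.86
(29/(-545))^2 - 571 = -169600434/297025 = -571.00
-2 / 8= -1 / 4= -0.25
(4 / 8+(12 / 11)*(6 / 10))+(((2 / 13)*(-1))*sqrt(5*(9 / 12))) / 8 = 127 / 110 - sqrt(15) / 104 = 1.12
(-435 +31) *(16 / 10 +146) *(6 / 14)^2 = -2683368 / 245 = -10952.52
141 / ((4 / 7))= 987 / 4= 246.75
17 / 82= 0.21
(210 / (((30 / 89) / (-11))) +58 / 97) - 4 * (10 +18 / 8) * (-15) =-593388 / 97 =-6117.40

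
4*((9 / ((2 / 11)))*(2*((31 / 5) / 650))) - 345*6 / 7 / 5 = -629784 / 11375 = -55.37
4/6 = 2/3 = 0.67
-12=-12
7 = 7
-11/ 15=-0.73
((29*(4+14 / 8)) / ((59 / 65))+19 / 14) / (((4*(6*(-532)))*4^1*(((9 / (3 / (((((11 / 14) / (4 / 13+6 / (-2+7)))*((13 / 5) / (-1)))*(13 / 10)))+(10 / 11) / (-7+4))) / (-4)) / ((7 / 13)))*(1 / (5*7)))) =-37056660125 / 608576874048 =-0.06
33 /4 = 8.25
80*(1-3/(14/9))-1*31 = -737/7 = -105.29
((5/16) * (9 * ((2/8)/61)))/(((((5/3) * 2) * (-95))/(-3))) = 81/741760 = 0.00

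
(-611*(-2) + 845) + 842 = 2909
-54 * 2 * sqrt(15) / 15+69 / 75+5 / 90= 439 / 450-36 * sqrt(15) / 5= -26.91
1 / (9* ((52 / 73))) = 73 / 468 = 0.16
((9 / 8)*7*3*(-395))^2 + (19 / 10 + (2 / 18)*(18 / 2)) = 27866846053 / 320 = 87083893.92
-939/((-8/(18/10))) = 8451/40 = 211.28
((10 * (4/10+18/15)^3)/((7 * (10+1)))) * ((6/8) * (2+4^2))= 13824/1925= 7.18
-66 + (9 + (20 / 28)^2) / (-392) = -634097 / 9604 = -66.02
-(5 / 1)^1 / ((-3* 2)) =5 / 6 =0.83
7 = 7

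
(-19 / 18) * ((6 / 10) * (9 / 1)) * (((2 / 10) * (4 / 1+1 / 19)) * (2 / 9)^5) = -1232 / 492075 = -0.00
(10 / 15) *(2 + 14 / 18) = 50 / 27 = 1.85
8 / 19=0.42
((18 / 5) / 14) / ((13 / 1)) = 9 / 455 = 0.02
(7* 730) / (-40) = -511 / 4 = -127.75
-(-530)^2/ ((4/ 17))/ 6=-1193825/ 6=-198970.83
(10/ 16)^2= 25/ 64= 0.39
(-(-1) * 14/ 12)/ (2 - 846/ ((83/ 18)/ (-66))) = 83/ 861612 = 0.00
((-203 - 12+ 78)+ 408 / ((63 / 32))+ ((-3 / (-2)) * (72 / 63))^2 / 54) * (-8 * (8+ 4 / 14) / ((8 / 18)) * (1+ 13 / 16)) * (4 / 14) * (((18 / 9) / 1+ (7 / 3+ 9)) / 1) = -173801060 / 2401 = -72386.95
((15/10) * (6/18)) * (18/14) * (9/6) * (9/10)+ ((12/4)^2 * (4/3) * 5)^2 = 1008243/280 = 3600.87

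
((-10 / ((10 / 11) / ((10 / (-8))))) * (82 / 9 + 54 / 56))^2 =19500726025 / 1016064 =19192.42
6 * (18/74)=54/37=1.46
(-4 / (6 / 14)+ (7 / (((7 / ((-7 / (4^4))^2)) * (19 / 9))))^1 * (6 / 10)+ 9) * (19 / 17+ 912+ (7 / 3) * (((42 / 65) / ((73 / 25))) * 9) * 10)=-96322191423677 / 301328302080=-319.66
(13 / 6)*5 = 65 / 6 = 10.83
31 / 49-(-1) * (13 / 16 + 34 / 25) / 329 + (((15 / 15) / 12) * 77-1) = 6.06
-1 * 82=-82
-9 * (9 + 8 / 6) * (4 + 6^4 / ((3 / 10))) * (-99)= 39811068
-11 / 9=-1.22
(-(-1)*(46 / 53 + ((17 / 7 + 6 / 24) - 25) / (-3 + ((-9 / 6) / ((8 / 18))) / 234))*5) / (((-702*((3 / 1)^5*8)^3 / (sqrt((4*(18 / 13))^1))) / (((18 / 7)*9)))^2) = 4810985 / 1042893953243089764637556736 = 0.00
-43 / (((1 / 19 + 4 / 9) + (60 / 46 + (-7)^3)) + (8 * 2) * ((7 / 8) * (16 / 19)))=169119 / 1295566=0.13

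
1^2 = 1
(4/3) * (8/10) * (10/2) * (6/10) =3.20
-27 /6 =-9 /2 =-4.50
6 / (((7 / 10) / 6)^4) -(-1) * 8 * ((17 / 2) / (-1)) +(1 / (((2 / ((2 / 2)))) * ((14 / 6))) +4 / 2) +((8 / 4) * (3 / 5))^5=485050143477 / 15006250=32323.21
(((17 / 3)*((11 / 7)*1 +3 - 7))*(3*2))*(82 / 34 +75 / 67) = -136748 / 469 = -291.57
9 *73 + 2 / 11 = 7229 / 11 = 657.18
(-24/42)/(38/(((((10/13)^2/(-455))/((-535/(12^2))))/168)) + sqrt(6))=-1500744336/47899064470384537 + 576 * sqrt(6)/335293451292691759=-0.00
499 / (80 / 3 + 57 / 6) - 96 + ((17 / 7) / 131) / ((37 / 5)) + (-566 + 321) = -344148906 / 1051799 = -327.20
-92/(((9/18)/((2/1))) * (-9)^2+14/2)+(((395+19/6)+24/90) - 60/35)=9003619/22890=393.34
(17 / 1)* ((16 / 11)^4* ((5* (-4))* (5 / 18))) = -55705600 / 131769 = -422.75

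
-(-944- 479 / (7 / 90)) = 49718 / 7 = 7102.57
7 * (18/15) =42/5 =8.40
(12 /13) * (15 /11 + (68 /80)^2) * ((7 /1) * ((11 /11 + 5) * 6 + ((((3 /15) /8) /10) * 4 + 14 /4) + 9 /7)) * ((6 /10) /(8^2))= 2359122327 /457600000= 5.16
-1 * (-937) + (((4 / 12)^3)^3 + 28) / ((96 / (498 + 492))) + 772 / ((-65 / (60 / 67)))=111102893413 / 91434096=1215.11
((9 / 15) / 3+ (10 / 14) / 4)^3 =148877 / 2744000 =0.05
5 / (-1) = -5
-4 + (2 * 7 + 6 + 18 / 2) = 25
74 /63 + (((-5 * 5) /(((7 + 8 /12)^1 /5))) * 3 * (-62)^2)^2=1178181915789146 /33327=35352174386.81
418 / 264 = 19 / 12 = 1.58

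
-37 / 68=-0.54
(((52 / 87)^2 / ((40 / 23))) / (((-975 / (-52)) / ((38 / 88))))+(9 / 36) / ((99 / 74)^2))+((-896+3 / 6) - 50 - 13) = -1974845268779 / 2060660250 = -958.36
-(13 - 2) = -11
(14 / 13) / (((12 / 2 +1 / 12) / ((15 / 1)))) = 2.66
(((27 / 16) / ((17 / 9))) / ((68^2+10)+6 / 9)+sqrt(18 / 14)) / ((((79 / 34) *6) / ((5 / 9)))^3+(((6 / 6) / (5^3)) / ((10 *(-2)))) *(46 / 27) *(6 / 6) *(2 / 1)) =3555241875 / 291451328415622144+248720625 *sqrt(7) / 9170739080972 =0.00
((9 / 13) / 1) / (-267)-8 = -9259 / 1157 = -8.00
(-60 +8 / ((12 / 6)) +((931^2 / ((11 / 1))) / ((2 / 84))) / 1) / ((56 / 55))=13001195 / 4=3250298.75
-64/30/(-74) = 16/555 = 0.03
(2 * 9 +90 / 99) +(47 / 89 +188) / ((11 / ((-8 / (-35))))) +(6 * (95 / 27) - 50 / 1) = -267076 / 44055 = -6.06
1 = 1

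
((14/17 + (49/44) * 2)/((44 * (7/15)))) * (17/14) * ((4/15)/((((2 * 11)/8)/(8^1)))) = 1304/9317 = 0.14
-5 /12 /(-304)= 5 /3648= 0.00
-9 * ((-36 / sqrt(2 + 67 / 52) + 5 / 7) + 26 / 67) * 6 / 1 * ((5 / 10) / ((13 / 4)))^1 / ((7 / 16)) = -893376 / 42679 + 41472 * sqrt(247) / 1729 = 356.04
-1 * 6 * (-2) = 12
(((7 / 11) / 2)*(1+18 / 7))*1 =25 / 22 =1.14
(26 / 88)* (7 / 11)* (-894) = -40677 / 242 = -168.09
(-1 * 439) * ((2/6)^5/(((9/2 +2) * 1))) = -878/3159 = -0.28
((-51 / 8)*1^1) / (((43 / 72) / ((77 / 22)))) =-3213 / 86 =-37.36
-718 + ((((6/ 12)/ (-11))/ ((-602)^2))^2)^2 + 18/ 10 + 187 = -10691841037665224171780777926651/ 20203781250312214988247879680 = -529.20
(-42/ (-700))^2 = 9/ 2500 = 0.00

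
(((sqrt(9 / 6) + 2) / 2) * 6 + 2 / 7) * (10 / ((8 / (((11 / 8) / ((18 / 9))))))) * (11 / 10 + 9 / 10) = 165 * sqrt(6) / 64 + 605 / 56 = 17.12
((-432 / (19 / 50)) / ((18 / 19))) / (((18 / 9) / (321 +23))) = -206400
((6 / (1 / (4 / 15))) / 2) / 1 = 4 / 5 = 0.80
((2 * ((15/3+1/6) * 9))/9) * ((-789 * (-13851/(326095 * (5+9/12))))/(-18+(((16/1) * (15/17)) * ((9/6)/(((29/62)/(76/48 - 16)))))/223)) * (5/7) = -8276735847078/4026292812773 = -2.06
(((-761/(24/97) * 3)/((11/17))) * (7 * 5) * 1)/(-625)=8784223/11000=798.57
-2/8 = -1/4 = -0.25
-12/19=-0.63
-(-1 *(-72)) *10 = -720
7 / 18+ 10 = 187 / 18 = 10.39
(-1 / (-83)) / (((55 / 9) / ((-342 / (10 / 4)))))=-6156 / 22825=-0.27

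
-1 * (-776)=776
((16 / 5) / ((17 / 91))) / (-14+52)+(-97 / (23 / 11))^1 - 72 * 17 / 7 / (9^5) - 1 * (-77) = 52981111888 / 1705958415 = 31.06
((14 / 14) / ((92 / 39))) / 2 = 39 / 184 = 0.21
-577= -577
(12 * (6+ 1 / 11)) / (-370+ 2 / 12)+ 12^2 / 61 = 3220632 / 1488949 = 2.16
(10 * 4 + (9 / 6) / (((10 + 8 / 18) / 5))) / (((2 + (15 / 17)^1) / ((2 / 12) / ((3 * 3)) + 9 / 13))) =64937365 / 6466824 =10.04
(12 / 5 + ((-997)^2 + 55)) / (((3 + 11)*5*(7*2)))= 1242583 / 1225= 1014.35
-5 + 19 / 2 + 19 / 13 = 155 / 26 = 5.96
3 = 3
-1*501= -501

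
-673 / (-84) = 673 / 84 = 8.01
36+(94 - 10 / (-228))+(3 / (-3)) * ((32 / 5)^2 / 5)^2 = 112102961 / 1781250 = 62.93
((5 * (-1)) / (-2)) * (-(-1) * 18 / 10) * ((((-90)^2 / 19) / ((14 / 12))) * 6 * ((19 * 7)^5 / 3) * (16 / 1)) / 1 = 2189804405846400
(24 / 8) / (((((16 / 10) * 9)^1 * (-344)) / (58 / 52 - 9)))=1025 / 214656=0.00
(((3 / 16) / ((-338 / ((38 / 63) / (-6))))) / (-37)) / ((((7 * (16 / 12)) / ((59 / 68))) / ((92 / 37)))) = -25783 / 74005905792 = -0.00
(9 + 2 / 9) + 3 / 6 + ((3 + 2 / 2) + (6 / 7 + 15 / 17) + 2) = 37403 / 2142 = 17.46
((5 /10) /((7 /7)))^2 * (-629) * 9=-5661 /4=-1415.25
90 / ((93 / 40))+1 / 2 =2431 / 62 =39.21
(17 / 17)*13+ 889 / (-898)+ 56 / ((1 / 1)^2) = 61073 / 898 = 68.01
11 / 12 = 0.92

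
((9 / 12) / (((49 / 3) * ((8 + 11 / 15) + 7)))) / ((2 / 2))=135 / 46256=0.00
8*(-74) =-592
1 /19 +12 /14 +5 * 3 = 2116 /133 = 15.91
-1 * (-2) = 2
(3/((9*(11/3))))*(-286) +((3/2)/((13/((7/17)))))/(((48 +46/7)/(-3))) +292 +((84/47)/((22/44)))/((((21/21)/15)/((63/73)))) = 180898961593/579303764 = 312.27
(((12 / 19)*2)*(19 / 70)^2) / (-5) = -0.02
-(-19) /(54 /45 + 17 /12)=1140 /157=7.26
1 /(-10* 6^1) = -1 /60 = -0.02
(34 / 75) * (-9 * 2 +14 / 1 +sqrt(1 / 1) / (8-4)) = -17 / 10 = -1.70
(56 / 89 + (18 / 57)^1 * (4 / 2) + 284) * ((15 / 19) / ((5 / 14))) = 20259792 / 32129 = 630.58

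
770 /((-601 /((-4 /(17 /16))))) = 49280 /10217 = 4.82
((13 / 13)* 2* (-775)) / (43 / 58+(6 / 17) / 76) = -7259425 / 3494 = -2077.68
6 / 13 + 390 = 5076 / 13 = 390.46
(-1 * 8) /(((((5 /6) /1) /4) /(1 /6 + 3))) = -608 /5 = -121.60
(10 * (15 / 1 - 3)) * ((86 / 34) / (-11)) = -5160 / 187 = -27.59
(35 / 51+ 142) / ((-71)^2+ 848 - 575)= 7277 / 271014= 0.03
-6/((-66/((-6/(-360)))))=1/660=0.00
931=931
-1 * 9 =-9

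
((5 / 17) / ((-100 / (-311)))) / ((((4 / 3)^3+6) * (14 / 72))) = 75573 / 134470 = 0.56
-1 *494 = -494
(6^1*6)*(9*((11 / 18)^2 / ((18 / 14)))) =847 / 9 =94.11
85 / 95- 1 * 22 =-21.11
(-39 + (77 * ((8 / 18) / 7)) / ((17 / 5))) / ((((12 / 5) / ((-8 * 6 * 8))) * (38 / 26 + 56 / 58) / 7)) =17333.57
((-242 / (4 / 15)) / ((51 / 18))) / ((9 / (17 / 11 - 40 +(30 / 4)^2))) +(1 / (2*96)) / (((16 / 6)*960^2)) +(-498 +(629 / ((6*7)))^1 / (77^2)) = -376635318926654449 / 332920730419200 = -1131.31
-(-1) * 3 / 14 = 0.21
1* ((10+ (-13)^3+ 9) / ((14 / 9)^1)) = -9801 / 7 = -1400.14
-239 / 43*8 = -44.47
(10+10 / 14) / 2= 75 / 14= 5.36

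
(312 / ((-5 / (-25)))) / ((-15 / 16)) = -1664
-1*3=-3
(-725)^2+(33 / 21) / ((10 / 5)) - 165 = 7356451 / 14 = 525460.79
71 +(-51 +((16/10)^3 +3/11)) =33507/1375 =24.37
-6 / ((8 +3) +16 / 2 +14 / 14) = -3 / 10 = -0.30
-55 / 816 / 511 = -55 / 416976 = -0.00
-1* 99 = -99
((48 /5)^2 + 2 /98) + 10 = 125171 /1225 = 102.18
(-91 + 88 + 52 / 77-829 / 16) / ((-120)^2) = -66697 / 17740800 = -0.00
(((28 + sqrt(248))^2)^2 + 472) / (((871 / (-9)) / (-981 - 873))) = 70181635.01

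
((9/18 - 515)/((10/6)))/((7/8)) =-1764/5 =-352.80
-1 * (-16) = 16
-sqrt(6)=-2.45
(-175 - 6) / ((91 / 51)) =-9231 / 91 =-101.44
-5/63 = -0.08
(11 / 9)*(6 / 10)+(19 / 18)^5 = 19308911 / 9447840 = 2.04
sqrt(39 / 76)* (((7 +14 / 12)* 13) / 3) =637* sqrt(741) / 684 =25.35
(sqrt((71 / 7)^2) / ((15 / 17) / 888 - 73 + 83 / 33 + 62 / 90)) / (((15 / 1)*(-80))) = 1473747 / 12169366510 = 0.00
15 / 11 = 1.36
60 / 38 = 30 / 19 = 1.58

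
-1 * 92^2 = -8464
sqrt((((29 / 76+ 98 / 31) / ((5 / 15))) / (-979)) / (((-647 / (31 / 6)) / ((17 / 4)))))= 17 * sqrt(11818219754) / 96278776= 0.02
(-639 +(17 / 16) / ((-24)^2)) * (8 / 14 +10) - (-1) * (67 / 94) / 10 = -51204375577 / 7580160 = -6755.05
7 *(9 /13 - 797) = -72464 /13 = -5574.15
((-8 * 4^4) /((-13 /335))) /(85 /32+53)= 21954560 /23153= 948.24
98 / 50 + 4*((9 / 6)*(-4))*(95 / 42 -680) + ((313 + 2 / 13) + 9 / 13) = 37722959 / 2275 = 16581.52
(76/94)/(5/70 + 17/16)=4256/5969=0.71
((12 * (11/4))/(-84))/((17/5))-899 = -427979/476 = -899.12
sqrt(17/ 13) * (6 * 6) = 36 * sqrt(221)/ 13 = 41.17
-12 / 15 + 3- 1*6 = -19 / 5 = -3.80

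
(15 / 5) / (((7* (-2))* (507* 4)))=-1 / 9464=-0.00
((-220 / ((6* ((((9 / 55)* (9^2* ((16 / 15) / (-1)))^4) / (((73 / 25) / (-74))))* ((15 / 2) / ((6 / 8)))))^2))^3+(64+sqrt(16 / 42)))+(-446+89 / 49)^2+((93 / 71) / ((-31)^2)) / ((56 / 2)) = 2* sqrt(42) / 21+7579508430742155826864559419679069915162030213791706764374941486939408496169474577321030874625465 / 38403871113225417792525857952563140964012463411604756861388202005499962243117283503763357696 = 197363.75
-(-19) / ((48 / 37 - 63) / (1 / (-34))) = 703 / 77622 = 0.01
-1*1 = -1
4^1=4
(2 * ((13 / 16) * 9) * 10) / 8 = 585 / 32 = 18.28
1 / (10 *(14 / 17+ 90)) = 17 / 15440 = 0.00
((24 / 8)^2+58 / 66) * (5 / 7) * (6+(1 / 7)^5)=164374090 / 3882417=42.34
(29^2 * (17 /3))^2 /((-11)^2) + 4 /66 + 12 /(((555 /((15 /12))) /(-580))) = 7562326555 /40293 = 187683.38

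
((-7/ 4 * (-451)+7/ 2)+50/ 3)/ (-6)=-9713/ 72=-134.90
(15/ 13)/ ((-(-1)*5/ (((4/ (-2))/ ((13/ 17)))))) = -0.60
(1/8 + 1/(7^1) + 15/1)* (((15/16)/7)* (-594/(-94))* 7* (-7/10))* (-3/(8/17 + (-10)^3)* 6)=-12950685/11358208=-1.14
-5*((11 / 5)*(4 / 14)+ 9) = -337 / 7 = -48.14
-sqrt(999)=-3 *sqrt(111)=-31.61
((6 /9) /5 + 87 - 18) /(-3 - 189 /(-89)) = -92293 /1170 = -78.88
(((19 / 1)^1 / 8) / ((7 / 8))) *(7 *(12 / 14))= 114 / 7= 16.29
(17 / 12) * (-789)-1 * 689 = -7227 / 4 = -1806.75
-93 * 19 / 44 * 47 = -83049 / 44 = -1887.48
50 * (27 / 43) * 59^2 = 4699350 / 43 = 109287.21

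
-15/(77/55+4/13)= -325/37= -8.78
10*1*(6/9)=20/3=6.67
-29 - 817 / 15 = -1252 / 15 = -83.47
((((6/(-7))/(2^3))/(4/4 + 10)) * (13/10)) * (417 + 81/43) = -175617/33110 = -5.30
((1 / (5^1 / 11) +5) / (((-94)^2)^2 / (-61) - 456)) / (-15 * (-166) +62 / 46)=-12627 / 5594204375390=-0.00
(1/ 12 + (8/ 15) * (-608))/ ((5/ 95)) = -369569/ 60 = -6159.48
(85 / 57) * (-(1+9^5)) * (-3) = 264171.05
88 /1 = 88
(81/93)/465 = 9/4805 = 0.00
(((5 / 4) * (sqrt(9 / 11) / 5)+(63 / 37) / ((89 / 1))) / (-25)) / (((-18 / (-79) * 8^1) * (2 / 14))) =-553 * sqrt(11) / 52800 - 3871 / 1317200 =-0.04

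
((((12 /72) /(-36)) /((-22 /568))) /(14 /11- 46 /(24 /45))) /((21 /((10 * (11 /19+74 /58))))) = -207320 /166875309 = -0.00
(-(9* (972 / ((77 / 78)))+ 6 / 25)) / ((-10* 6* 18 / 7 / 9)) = 516.94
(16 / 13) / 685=16 / 8905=0.00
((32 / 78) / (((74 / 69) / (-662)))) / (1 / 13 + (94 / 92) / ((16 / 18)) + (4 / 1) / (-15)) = -263.87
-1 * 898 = -898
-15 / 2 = -7.50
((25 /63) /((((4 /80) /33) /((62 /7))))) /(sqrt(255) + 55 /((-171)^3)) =145.27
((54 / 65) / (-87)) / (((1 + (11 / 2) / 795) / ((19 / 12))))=-9063 / 603577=-0.02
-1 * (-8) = 8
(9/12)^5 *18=2187/512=4.27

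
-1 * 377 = -377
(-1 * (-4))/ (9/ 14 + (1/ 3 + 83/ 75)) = 1400/ 729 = 1.92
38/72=19/36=0.53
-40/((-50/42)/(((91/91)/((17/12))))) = 23.72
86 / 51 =1.69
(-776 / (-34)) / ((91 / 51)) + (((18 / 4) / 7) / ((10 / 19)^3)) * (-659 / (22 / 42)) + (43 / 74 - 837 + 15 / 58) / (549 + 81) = -107027450851169 / 19333314000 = -5535.91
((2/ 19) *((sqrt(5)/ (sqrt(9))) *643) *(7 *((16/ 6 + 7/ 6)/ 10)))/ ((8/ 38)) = 103523 *sqrt(5)/ 360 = 643.01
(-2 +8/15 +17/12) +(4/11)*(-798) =-63851/220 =-290.23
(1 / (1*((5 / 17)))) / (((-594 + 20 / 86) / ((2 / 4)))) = -731 / 255320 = -0.00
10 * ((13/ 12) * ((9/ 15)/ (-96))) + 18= 17.93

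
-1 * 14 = -14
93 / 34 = 2.74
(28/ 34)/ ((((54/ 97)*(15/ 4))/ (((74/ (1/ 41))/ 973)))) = 1177192/ 957015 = 1.23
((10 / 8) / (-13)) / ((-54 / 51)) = 85 / 936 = 0.09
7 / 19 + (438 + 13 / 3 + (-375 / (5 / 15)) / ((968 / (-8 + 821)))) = -27707113 / 55176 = -502.16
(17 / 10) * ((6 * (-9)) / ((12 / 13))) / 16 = -1989 / 320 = -6.22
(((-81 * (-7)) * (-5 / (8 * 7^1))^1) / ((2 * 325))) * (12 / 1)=-243 / 260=-0.93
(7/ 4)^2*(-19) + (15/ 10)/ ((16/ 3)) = -57.91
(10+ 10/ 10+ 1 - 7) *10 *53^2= 140450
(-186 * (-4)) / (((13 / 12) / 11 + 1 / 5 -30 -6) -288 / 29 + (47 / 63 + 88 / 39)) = -17.45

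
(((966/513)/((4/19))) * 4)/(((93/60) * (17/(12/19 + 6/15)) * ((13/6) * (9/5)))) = 1262240/3514563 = 0.36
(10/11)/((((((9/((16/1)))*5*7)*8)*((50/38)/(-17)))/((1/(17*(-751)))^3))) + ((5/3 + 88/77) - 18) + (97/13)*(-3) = -147991324488157166/3938548604529825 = -37.58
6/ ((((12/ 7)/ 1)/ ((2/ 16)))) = 7/ 16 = 0.44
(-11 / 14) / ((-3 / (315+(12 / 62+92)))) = 138853 / 1302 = 106.65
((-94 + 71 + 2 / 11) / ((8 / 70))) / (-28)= 1255 / 176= 7.13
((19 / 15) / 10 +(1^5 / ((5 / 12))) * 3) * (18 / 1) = 131.88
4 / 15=0.27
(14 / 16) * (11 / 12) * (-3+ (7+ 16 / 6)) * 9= 385 / 8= 48.12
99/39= 2.54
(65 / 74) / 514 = 65 / 38036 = 0.00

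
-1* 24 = -24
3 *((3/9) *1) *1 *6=6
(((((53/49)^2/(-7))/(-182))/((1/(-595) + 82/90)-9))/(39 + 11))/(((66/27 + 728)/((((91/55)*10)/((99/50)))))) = -429777/16549153992910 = -0.00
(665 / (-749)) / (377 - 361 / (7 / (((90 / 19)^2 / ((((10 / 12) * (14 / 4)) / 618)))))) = 4655 / 1283512829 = 0.00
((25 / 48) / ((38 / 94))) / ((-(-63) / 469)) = 78725 / 8208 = 9.59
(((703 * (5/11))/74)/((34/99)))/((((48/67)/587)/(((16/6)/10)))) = 2747.25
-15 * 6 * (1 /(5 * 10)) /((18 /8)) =-4 /5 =-0.80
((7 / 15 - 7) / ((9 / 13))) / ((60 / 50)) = -637 / 81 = -7.86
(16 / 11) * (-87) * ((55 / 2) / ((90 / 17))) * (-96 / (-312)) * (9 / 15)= -7888 / 65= -121.35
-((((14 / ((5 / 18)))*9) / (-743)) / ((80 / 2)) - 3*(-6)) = -668133 / 37150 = -17.98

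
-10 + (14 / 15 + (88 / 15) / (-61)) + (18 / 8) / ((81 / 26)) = -46339 / 5490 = -8.44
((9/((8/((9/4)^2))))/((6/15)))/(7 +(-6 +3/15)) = 11.87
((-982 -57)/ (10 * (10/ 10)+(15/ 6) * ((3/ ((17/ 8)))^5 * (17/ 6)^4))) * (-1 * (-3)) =-52989/ 15530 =-3.41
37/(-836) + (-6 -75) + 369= 240731/836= 287.96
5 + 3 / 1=8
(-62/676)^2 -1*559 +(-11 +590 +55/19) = 22.90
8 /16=0.50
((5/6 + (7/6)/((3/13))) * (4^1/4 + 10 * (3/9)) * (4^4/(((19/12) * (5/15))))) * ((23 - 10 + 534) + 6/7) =2705730560/399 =6781279.60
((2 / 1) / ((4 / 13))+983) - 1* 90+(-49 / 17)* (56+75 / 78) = 162505 / 221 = 735.32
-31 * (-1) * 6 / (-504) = -31 / 84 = -0.37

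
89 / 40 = 2.22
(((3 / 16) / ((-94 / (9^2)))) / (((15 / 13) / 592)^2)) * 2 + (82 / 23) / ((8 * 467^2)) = -2005374499094801 / 23575420900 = -85062.09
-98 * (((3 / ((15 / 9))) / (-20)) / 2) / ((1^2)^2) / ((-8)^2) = 0.07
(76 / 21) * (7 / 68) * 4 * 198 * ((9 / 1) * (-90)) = -4062960 / 17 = -238997.65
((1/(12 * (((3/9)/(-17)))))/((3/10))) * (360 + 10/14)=-214625/42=-5110.12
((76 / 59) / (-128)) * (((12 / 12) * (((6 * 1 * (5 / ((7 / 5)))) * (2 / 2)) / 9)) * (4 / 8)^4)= -475 / 317184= -0.00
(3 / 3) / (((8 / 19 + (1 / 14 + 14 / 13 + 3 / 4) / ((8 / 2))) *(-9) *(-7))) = 3952 / 222993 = 0.02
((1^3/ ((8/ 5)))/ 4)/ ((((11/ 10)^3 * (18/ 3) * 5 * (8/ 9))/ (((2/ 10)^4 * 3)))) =9/ 425920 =0.00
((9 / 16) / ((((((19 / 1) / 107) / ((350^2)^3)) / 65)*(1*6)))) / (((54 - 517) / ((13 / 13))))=-1198606633300781250 / 8797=-136251748698508.72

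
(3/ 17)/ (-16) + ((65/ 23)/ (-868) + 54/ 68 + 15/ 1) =21421943/ 1357552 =15.78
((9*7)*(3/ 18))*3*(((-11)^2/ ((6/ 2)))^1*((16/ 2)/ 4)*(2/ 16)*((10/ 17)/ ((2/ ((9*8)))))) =114345/ 17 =6726.18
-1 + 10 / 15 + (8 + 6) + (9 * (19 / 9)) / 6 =16.83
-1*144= -144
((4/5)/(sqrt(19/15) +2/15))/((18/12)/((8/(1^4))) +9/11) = -1408/16579 +704 *sqrt(285)/16579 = 0.63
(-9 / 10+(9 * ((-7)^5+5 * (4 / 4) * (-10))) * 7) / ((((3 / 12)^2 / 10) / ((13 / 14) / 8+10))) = -12032368227 / 7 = -1718909746.71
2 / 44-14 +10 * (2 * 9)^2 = 70973 / 22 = 3226.05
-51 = -51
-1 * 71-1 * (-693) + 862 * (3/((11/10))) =32702/11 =2972.91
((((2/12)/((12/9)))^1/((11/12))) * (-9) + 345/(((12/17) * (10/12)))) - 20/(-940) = 302597/517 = 585.29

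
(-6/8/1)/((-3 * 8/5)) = 0.16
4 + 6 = 10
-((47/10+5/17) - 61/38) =-5473/1615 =-3.39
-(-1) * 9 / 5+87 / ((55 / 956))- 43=80906 / 55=1471.02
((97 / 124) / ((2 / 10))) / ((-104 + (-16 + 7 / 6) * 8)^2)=4365 / 55331776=0.00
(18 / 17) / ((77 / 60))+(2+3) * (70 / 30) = 12.49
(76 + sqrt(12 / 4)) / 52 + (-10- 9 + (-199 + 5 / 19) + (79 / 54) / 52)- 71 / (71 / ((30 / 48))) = -2892641 / 13338 + sqrt(3) / 52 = -216.84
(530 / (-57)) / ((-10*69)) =53 / 3933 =0.01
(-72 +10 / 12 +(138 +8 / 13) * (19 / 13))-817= -695173 / 1014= -685.57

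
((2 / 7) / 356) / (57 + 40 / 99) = 99 / 7081018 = 0.00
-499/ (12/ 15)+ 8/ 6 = -7469/ 12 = -622.42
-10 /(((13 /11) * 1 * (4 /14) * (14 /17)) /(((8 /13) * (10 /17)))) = -2200 /169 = -13.02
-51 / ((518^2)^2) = -51 / 71997768976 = -0.00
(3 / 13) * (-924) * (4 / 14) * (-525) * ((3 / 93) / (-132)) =-3150 / 403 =-7.82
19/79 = 0.24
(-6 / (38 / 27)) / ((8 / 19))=-81 / 8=-10.12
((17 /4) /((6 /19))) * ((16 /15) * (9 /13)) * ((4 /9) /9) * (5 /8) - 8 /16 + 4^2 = 33289 /2106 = 15.81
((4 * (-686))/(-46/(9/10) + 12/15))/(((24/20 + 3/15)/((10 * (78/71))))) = 8599500/20093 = 427.98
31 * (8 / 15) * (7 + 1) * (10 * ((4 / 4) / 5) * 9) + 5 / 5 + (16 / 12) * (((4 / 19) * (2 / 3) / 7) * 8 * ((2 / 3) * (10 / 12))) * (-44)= 128014057 / 53865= 2376.57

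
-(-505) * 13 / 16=6565 / 16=410.31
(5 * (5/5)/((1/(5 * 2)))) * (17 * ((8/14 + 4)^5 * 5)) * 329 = 6702497792000/2401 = 2791544269.89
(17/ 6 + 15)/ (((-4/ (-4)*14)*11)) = 107/ 924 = 0.12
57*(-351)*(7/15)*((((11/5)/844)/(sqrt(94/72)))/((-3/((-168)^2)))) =7246695456*sqrt(47)/247925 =200386.57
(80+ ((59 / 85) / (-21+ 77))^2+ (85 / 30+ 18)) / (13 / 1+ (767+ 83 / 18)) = 709027701 / 5517125600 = 0.13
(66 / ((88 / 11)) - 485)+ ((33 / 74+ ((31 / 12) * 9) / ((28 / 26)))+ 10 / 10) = -940097 / 2072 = -453.71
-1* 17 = -17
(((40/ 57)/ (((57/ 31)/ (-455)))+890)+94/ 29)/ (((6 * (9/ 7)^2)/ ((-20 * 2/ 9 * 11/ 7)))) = -104412455840/ 206061327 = -506.71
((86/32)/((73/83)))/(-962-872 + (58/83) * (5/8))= -296227/177752956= -0.00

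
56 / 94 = 28 / 47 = 0.60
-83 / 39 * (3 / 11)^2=-249 / 1573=-0.16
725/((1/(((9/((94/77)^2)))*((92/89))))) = 889794675/196601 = 4525.89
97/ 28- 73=-1947/ 28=-69.54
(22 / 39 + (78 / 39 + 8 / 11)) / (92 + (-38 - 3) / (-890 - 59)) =103076 / 2882517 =0.04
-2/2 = -1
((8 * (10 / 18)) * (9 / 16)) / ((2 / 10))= 25 / 2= 12.50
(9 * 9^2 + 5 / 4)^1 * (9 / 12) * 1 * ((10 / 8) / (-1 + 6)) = 8763 / 64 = 136.92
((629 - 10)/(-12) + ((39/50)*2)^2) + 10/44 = -4036103/82500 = -48.92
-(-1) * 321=321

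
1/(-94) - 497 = -46719/94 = -497.01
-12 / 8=-3 / 2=-1.50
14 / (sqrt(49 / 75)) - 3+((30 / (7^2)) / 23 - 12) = -16875 / 1127+10*sqrt(3) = 2.35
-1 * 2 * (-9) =18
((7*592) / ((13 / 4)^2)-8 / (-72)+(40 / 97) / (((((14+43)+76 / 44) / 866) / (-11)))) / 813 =15514040435 / 38743068663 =0.40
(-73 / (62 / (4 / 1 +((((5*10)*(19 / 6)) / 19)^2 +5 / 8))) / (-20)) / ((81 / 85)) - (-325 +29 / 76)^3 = 42418914733375277 / 1240052328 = 34207358.65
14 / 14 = 1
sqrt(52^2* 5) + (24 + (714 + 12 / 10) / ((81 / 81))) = 52* sqrt(5) + 3696 / 5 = 855.48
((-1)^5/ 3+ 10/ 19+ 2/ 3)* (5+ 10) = 245/ 19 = 12.89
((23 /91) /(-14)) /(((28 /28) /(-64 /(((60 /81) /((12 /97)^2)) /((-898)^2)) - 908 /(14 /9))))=310805799237 /16136435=19261.12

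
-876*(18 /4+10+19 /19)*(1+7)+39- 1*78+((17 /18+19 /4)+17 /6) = -3911561 /36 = -108654.47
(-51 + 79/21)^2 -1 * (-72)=1015816/441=2303.44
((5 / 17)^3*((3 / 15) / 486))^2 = 625 / 5701197247524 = 0.00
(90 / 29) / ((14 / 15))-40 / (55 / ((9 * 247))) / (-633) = 2770059 / 471163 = 5.88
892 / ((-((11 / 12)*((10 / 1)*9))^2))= -0.13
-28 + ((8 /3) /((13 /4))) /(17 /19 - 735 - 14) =-7761148 /277173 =-28.00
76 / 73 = 1.04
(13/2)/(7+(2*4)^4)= 13/8206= 0.00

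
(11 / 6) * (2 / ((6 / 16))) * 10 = 880 / 9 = 97.78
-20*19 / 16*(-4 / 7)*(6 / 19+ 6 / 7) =780 / 49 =15.92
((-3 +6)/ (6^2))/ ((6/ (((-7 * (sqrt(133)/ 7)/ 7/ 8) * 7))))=-sqrt(133)/ 576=-0.02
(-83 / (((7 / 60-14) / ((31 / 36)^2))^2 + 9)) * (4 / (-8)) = 1916306075 / 16602627042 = 0.12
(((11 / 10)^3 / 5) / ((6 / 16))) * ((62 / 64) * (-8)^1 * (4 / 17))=-41261 / 31875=-1.29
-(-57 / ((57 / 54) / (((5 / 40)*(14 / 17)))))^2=-35721 / 1156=-30.90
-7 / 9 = -0.78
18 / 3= 6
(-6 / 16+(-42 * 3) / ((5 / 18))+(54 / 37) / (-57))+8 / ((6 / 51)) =-386.00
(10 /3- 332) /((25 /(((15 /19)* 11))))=-10846 /95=-114.17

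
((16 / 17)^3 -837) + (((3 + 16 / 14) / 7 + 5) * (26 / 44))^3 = -800.09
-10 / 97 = -0.10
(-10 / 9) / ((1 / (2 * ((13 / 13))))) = -20 / 9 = -2.22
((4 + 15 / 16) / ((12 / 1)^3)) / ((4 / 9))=79 / 12288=0.01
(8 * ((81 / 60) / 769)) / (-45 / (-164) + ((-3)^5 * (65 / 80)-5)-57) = -35424 / 653692295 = -0.00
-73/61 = -1.20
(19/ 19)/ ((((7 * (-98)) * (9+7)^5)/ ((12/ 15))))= -1/ 899153920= -0.00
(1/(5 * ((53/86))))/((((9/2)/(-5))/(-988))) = 169936/477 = 356.26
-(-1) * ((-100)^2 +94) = 10094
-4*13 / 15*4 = -208 / 15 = -13.87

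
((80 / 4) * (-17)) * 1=-340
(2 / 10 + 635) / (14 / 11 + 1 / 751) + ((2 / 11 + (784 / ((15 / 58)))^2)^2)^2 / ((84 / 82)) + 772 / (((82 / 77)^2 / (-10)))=6962368060652868415430823000.00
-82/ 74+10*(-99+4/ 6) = -109273/ 111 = -984.44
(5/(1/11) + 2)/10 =57/10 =5.70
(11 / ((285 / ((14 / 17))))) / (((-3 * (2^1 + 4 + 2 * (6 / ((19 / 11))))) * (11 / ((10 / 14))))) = -1 / 18819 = -0.00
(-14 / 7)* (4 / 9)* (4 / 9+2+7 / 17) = -3496 / 1377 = -2.54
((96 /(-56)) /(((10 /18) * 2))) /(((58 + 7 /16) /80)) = -13824 /6545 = -2.11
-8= -8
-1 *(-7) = 7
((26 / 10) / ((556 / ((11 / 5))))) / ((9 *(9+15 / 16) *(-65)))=-44 / 24863625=-0.00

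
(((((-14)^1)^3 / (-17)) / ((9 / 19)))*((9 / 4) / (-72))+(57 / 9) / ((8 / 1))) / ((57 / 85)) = -3175 / 216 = -14.70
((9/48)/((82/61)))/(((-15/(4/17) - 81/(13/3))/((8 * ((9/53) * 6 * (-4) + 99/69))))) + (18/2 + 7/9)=6307933211/642779919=9.81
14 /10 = 1.40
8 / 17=0.47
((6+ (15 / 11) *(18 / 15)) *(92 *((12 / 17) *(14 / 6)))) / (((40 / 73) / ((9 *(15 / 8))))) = 6663951 / 187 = 35636.10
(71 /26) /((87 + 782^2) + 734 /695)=0.00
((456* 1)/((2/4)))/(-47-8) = -912/55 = -16.58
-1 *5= -5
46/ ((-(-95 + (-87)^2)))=-23/ 3737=-0.01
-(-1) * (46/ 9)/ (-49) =-46/ 441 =-0.10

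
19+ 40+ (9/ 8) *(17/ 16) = 7705/ 128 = 60.20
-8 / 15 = -0.53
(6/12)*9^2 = 81/2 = 40.50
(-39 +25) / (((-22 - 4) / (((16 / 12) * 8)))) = 224 / 39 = 5.74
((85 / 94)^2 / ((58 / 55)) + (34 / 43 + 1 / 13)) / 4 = 470689305 / 1145923168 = 0.41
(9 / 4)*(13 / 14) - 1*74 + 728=36741 / 56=656.09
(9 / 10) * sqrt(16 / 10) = 9 * sqrt(10) / 25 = 1.14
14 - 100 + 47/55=-4683/55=-85.15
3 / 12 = 1 / 4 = 0.25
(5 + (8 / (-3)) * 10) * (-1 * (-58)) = -3770 / 3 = -1256.67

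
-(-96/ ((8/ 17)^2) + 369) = 129/ 2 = 64.50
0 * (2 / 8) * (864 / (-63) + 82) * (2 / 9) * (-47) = 0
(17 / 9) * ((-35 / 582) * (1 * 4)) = -1190 / 2619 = -0.45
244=244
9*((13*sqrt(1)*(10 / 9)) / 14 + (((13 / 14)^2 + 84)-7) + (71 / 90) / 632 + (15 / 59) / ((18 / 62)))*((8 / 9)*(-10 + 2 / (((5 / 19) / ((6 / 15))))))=-4441.65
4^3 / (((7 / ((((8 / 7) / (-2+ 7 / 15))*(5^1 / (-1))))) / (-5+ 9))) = 153600 / 1127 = 136.29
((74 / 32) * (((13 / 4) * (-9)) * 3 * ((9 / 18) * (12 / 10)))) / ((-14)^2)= -38961 / 62720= -0.62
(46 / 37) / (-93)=-0.01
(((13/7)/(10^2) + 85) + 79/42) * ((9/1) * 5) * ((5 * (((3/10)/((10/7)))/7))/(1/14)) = 1642401/200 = 8212.00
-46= -46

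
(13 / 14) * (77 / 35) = 143 / 70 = 2.04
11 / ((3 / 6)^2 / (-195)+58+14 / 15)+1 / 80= 732367 / 3677360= 0.20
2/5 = 0.40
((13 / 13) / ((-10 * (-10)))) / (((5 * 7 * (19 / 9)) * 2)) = 9 / 133000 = 0.00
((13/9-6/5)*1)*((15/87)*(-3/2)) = -11/174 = -0.06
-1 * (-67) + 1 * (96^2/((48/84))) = 16195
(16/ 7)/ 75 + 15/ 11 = 8051/ 5775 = 1.39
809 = 809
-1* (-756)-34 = 722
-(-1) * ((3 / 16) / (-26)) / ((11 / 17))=-51 / 4576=-0.01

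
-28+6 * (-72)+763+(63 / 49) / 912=644787 / 2128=303.00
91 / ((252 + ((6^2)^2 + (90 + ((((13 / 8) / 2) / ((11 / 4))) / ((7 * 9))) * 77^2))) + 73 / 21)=22932 / 420659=0.05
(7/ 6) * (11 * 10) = 385/ 3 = 128.33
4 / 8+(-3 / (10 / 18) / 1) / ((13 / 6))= -259 / 130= -1.99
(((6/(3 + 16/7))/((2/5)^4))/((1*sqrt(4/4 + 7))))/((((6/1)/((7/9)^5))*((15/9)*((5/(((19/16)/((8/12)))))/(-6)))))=-55883275*sqrt(2)/82861056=-0.95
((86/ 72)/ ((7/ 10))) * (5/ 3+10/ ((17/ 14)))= 108575/ 6426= 16.90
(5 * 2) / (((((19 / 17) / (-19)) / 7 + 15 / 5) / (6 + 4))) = 2975 / 89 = 33.43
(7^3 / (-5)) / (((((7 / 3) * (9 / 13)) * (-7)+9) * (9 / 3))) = 4459 / 450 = 9.91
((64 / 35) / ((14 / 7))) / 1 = 32 / 35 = 0.91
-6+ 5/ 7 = -37/ 7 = -5.29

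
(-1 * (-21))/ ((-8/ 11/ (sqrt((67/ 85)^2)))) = -15477/ 680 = -22.76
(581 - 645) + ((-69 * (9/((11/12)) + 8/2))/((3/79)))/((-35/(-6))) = -1681744/385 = -4368.17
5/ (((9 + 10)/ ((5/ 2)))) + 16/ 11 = 883/ 418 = 2.11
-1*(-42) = 42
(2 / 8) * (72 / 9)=2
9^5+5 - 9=59045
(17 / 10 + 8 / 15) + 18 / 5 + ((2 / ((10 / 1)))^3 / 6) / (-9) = 19687 / 3375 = 5.83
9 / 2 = 4.50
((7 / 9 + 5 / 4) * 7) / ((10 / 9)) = 511 / 40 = 12.78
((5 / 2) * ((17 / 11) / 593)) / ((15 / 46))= 391 / 19569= 0.02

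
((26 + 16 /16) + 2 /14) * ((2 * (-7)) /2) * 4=-760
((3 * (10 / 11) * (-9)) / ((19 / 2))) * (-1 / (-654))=-90 / 22781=-0.00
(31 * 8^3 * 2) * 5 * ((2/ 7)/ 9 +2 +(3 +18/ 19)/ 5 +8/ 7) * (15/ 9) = 3765632000/ 3591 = 1048630.47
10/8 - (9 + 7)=-14.75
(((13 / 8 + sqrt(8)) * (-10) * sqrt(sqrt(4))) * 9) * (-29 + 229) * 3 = -216000 -87750 * sqrt(2) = -340097.24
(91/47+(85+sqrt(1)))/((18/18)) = 4133/47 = 87.94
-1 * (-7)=7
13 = 13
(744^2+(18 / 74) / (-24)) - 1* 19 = 163841029 / 296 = 553516.99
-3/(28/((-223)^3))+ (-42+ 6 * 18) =33270549/28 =1188233.89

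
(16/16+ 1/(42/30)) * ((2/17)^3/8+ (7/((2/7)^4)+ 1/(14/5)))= 1734618507/962948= 1801.36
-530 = -530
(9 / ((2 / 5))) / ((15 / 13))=39 / 2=19.50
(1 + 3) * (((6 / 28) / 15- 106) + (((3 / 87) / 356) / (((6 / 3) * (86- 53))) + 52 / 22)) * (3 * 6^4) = -1601353717704 / 993685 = -1611530.53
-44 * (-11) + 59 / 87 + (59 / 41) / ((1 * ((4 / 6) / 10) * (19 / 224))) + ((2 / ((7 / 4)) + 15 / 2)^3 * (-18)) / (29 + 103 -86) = 2081017903099 / 4277289576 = 486.53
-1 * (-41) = 41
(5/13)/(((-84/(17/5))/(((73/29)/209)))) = -1241/6618612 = -0.00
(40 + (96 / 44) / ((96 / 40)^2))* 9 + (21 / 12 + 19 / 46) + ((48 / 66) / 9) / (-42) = 69921883 / 191268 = 365.57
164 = 164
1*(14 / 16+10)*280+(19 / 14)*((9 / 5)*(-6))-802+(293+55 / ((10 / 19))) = 183809 / 70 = 2625.84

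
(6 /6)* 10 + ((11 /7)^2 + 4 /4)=660 /49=13.47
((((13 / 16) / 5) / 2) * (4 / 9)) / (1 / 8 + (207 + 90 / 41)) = 533 / 3089565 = 0.00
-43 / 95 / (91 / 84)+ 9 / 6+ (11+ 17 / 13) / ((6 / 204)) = 1036273 / 2470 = 419.54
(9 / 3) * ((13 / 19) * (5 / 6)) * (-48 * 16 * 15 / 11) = -374400 / 209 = -1791.39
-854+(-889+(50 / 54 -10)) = -47306 / 27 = -1752.07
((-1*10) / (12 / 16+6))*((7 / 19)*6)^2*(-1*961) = 7534240 / 1083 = 6956.82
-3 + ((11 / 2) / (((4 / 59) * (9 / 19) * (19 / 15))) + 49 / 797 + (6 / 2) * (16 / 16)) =2587441 / 19128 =135.27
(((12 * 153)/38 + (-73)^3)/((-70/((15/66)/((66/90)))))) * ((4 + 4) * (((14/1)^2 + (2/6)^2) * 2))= 23716481500/4389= 5403618.48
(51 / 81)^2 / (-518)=-289 / 377622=-0.00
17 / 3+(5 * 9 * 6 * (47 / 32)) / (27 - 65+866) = 27139 / 4416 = 6.15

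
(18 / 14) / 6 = 3 / 14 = 0.21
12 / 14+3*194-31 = 3863 / 7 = 551.86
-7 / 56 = -1 / 8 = -0.12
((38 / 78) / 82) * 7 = 133 / 3198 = 0.04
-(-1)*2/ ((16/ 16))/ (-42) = -1/ 21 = -0.05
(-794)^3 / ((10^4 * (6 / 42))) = -437995411 / 1250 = -350396.33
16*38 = 608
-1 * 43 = -43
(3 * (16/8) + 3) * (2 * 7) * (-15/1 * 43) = -81270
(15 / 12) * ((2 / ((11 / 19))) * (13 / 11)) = 1235 / 242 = 5.10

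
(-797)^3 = -506261573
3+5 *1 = 8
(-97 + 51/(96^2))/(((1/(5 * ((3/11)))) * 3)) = -1489835/33792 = -44.09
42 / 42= 1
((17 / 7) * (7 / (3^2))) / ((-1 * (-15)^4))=-17 / 455625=-0.00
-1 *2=-2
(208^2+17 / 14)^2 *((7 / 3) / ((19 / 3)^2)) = 1100664715107 / 10108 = 108890454.60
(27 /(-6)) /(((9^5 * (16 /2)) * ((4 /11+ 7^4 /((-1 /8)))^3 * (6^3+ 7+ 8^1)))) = 121 /20792616619549282550784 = 0.00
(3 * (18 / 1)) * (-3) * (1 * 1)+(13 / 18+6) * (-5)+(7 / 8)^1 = -194.74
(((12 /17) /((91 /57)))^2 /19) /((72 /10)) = 3420 /2393209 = 0.00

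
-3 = -3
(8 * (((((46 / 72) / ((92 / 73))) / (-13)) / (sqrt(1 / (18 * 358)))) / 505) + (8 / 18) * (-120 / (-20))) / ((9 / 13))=104 / 27 - 73 * sqrt(179) / 13635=3.78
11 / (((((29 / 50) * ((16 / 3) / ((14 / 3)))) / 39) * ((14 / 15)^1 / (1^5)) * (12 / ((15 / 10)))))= 160875 / 1856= 86.68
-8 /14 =-4 /7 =-0.57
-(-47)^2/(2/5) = -11045/2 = -5522.50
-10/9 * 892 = -8920/9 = -991.11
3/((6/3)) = 3/2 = 1.50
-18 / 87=-6 / 29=-0.21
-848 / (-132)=6.42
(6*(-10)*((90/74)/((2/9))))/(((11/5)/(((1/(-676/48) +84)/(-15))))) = 57445200/68783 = 835.17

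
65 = 65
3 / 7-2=-11 / 7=-1.57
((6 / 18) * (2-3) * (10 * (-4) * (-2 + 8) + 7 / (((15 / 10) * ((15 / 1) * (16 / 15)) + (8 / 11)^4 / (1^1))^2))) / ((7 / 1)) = 30326346783833 / 2653686638400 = 11.43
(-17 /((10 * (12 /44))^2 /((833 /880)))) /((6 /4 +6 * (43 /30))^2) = -155771 /7344720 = -0.02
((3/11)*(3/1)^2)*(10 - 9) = 27/11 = 2.45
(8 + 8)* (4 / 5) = 12.80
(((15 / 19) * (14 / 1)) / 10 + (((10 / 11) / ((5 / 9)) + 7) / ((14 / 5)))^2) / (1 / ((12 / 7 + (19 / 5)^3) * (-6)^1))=-710745895029 / 197139250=-3605.30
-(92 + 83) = -175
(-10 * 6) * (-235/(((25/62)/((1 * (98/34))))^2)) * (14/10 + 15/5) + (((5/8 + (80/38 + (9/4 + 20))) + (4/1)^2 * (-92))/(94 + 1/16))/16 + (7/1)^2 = 748507141889747/236113000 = 3170122.53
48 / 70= 24 / 35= 0.69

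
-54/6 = -9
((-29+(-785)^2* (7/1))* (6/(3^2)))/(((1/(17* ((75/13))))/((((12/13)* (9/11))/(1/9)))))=3563851705200/1859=1917079992.04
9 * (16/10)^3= 4608/125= 36.86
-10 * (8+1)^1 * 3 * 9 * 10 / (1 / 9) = -218700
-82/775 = -0.11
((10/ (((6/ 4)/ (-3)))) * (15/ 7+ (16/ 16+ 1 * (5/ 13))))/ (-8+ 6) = 3210/ 91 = 35.27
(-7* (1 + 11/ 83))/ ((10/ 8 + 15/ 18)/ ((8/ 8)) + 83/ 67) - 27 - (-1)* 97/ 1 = 14989478/ 221693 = 67.61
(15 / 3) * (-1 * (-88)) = 440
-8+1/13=-103/13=-7.92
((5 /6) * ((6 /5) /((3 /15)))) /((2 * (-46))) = -5 /92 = -0.05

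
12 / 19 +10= 202 / 19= 10.63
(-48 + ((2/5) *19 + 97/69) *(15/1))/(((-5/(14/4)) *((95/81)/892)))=-506522646/10925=-46363.63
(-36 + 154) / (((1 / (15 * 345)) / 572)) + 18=349291818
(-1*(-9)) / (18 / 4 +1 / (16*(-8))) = 1152 / 575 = 2.00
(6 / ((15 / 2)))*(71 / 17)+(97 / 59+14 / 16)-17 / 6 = 3.03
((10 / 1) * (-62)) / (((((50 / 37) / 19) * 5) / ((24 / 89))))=-1046064 / 2225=-470.14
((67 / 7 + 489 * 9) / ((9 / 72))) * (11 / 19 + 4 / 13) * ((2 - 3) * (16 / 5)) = -865459968 / 8645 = -100111.04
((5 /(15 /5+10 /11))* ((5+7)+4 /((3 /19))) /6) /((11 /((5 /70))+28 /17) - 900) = -26180 /2448549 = -0.01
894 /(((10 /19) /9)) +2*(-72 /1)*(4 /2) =74997 /5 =14999.40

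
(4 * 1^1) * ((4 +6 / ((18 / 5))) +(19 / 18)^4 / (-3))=1654271 / 78732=21.01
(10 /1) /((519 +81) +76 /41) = 205 /12338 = 0.02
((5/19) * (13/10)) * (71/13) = 1.87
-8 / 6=-4 / 3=-1.33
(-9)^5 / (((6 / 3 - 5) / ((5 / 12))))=32805 / 4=8201.25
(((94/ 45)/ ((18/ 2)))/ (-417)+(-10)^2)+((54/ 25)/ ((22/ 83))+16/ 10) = 1019418467/ 9288675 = 109.75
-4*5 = -20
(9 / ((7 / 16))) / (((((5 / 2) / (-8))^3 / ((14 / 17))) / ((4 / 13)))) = -170.81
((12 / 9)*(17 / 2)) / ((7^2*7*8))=17 / 4116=0.00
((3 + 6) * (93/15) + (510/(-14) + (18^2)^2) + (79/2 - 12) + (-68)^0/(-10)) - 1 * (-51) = 3677582/35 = 105073.77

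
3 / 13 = 0.23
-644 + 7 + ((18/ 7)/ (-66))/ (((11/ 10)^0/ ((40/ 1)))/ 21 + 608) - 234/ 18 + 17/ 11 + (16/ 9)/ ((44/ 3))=-10926876875/ 16853793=-648.33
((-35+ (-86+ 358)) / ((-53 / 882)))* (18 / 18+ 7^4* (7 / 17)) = -3516788016 / 901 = -3903205.35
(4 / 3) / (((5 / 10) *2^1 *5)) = 4 / 15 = 0.27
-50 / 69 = -0.72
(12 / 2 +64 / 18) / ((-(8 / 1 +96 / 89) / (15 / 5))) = -3827 / 1212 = -3.16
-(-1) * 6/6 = 1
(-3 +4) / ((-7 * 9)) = -1 / 63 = -0.02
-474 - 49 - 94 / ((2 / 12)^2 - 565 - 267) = -522.89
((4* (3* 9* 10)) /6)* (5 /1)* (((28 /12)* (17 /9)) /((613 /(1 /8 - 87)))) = -2067625 /3678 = -562.16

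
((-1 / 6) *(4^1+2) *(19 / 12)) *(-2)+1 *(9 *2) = 127 / 6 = 21.17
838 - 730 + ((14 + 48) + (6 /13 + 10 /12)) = 13361 /78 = 171.29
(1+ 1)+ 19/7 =33/7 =4.71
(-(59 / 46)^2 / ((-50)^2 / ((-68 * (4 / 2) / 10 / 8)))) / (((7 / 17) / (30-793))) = -109654981 / 52900000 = -2.07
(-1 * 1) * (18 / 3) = -6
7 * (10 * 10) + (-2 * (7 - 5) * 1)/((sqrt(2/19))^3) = 700 - 19 * sqrt(38) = 582.88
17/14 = 1.21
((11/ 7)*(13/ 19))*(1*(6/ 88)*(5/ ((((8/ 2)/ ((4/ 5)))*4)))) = 39/ 2128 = 0.02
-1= -1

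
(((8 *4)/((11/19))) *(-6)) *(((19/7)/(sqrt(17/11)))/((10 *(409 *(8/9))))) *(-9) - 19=-19 + 350892 *sqrt(187)/2676905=-17.21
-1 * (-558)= 558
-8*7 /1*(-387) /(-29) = -21672 /29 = -747.31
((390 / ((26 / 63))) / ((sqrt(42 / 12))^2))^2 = 72900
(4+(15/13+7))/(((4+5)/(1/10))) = 79/585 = 0.14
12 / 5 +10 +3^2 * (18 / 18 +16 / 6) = 227 / 5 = 45.40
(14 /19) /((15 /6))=28 /95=0.29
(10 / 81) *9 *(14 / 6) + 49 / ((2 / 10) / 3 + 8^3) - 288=-59169941 / 207387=-285.31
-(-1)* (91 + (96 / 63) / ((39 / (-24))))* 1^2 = 24587 / 273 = 90.06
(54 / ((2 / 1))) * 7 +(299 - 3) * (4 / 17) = 4397 / 17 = 258.65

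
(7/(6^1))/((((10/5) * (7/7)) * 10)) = 7/120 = 0.06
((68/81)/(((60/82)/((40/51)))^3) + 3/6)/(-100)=-52352713/3413032200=-0.02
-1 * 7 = -7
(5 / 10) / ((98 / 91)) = 13 / 28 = 0.46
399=399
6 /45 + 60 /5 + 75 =87.13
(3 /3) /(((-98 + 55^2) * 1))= 1 /2927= 0.00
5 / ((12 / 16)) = 20 / 3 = 6.67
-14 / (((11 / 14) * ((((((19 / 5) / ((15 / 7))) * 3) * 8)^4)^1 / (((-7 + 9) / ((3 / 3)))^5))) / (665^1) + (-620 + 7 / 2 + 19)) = 54687500 / 1860768247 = 0.03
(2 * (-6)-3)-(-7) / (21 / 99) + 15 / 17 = 321 / 17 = 18.88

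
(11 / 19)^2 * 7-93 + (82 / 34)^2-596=-71031057 / 104329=-680.84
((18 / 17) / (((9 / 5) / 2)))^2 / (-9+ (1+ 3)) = -80 / 289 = -0.28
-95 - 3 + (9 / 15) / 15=-2449 / 25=-97.96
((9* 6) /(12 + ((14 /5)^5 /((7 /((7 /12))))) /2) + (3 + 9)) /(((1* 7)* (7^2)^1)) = 1331493 /30823352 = 0.04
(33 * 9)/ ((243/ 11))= 121/ 9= 13.44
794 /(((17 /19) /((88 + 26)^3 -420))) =22344236664 /17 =1314366862.59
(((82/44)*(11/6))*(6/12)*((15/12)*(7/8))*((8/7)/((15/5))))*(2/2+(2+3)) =205/48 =4.27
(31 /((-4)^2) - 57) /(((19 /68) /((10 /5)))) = -14977 /38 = -394.13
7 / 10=0.70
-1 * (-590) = 590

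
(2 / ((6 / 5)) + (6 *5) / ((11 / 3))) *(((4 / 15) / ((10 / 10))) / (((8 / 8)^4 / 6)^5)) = 224640 / 11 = 20421.82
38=38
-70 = -70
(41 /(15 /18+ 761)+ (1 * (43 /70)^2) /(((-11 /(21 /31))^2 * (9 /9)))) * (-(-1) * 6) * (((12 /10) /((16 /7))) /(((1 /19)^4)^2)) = 448862111682936444459 /151862986000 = 2955704503.81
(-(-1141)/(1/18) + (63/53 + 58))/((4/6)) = 3274953/106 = 30895.78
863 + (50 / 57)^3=159946559 / 185193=863.67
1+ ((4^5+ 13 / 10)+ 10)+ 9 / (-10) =5177 / 5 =1035.40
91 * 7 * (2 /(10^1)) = 637 /5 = 127.40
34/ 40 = 17/ 20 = 0.85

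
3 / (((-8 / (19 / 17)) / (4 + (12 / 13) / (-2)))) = -1311 / 884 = -1.48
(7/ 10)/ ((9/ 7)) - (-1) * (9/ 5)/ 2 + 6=7.44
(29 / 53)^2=841 / 2809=0.30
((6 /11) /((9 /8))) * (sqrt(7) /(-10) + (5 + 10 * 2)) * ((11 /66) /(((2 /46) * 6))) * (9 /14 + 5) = 43.24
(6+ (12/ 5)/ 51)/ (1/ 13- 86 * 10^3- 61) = -3341/ 47548660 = -0.00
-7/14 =-1/2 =-0.50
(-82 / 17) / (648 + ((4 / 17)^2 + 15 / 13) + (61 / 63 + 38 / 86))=-49092498 / 6621816751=-0.01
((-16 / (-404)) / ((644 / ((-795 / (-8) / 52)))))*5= 3975 / 6764576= 0.00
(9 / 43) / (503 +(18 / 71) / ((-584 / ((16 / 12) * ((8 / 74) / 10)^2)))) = 1596493575 / 3836728836559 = 0.00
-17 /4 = -4.25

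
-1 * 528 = -528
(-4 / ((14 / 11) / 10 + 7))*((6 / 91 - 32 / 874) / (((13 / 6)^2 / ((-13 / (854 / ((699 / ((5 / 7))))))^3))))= 19712208157983 / 1701120453550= 11.59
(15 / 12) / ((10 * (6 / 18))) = 3 / 8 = 0.38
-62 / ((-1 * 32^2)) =0.06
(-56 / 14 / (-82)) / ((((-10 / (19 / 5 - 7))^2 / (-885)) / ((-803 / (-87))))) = -6064256 / 148625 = -40.80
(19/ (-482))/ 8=-19/ 3856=-0.00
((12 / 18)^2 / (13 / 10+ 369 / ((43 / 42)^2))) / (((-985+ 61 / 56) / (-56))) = 231938560 / 3239753593527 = 0.00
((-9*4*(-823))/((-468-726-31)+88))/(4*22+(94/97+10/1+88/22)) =-0.25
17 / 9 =1.89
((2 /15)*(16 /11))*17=544 /165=3.30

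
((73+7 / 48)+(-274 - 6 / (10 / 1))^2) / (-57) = -90573967 / 68400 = -1324.18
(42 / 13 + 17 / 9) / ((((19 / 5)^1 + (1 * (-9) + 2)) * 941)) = -2995 / 1761552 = -0.00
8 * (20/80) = 2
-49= -49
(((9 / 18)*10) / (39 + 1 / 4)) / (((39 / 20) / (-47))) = -18800 / 6123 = -3.07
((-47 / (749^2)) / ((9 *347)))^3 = -103823 / 5377827391916029603582182867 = -0.00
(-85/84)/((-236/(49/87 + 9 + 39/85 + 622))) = 79217/29232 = 2.71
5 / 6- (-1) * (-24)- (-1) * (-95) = -709 / 6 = -118.17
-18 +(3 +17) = 2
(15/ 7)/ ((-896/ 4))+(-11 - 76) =-136431/ 1568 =-87.01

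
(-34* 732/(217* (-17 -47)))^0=1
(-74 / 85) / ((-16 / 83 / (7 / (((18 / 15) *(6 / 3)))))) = 21497 / 1632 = 13.17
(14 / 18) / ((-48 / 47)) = -329 / 432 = -0.76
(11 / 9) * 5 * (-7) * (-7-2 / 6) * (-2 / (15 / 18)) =-6776 / 9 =-752.89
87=87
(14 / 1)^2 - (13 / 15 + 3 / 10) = 1169 / 6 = 194.83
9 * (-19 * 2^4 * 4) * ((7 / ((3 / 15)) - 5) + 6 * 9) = -919296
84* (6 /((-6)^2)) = 14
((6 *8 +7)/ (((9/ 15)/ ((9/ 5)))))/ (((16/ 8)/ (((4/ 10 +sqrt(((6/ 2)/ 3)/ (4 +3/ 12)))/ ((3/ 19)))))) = 209 +1045 *sqrt(17)/ 17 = 462.45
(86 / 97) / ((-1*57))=-86 / 5529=-0.02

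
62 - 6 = 56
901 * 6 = 5406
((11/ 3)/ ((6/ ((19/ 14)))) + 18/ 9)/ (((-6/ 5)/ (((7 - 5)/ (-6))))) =3565/ 4536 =0.79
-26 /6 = -13 /3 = -4.33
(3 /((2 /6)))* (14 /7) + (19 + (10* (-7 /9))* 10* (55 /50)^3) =-66.52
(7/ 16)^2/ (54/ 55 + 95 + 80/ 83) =223685/ 113294592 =0.00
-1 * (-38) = 38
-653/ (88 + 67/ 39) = -25467/ 3499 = -7.28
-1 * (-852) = 852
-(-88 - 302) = 390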